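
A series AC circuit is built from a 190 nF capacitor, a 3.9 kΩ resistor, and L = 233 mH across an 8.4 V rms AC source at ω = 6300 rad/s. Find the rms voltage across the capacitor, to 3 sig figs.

X_L = ωL = 1470 Ω
X_C = 1/(ωC) = 835 Ω
Net reactance X = X_L − X_C = 632 Ω
Z = 3900 + j632 Ω
|Z| = √(3900² + 632²) = 3950 Ω
I = V/|Z| = 2.13 mA
V_C = I·|Z_C| = 0.00213 × 835 = 1.78 V

1.78 V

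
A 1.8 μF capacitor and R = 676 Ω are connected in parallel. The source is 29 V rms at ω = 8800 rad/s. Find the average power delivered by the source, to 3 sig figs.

X_C = 1/(ωC) = 63.1 Ω
Parallel: admittances add. Y = 1/R + jωC
Y = (0.00148 + j0.0158) S
|Y| = 0.0159 S → |Z| = 1/|Y| = 62.9 Ω, ∠Z = −∠Y = -84.7°
I = V/|Z| = 461 mA
P = VI cos φ = 29 × 0.461 × cos(-84.7°) = 1.24 W

1.24 W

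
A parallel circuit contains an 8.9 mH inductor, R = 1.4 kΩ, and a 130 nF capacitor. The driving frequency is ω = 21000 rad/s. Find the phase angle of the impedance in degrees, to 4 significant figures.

74.75°

X_L = ωL = 186.9 Ω
X_C = 1/(ωC) = 366.3 Ω
Parallel: admittances add. Y = 1/R + 1/(jωL) + jωC
Y = (0.0007143 − j0.002620) S
|Y| = 0.002716 S → |Z| = 1/|Y| = 368.2 Ω, ∠Z = −∠Y = 74.75°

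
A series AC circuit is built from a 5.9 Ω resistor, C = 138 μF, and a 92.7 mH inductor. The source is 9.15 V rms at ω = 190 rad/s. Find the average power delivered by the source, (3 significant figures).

X_L = ωL = 17.6 Ω
X_C = 1/(ωC) = 38.1 Ω
Net reactance X = X_L − X_C = -20.5 Ω
Z = 5.90 − j20.5 Ω
|Z| = √(5.90² + 20.5²) = 21.4 Ω
∠Z = arctan(-20.5/5.90) = -74.0°
I = V/|Z| = 428 mA
P = VI cos φ = 9.15 × 0.428 × cos(-74.0°) = 1.08 W

1.08 W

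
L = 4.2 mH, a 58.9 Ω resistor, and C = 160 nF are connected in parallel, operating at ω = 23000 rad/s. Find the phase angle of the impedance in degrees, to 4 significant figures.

X_L = ωL = 96.60 Ω
X_C = 1/(ωC) = 271.7 Ω
Parallel: admittances add. Y = 1/R + 1/(jωL) + jωC
Y = (0.01698 − j0.006672) S
|Y| = 0.01824 S → |Z| = 1/|Y| = 54.82 Ω, ∠Z = −∠Y = 21.45°

21.45°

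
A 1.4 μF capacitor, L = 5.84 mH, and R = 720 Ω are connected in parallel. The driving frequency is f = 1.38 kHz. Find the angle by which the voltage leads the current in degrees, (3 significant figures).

79.7°

ω = 2πf = 8671 rad/s
X_L = ωL = 50.6 Ω
X_C = 1/(ωC) = 82.4 Ω
Parallel: admittances add. Y = 1/R + 1/(jωL) + jωC
Y = (0.00139 − j0.00761) S
|Y| = 0.00773 S → |Z| = 1/|Y| = 129 Ω, ∠Z = −∠Y = 79.7°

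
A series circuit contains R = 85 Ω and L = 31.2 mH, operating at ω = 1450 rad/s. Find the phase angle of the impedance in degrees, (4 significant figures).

28.02°

X_L = ωL = 45.24 Ω
Z = 85.00 + j45.24 Ω
|Z| = √(85.00² + 45.24²) = 96.29 Ω
∠Z = arctan(45.24/85.00) = 28.02°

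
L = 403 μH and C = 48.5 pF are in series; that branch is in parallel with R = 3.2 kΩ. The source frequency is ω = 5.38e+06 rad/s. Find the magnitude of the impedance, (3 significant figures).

1480 Ω

X_L = ωL = 2170 Ω
X_C = 1/(ωC) = 3830 Ω
Branch 1: Z₁ = R = 3200 Ω
Branch 2 (series LC): Z₂ = j(X_L − X_C) = −j1660 Ω
Parallel: Z = Z₁Z₂/(Z₁+Z₂), |Z| = 1480 Ω, ∠Z = -62.5°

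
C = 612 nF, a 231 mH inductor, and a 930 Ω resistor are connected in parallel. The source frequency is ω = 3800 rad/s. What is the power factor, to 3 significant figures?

X_L = ωL = 878 Ω
X_C = 1/(ωC) = 430 Ω
Parallel: admittances add. Y = 1/R + 1/(jωL) + jωC
Y = (0.00108 + j0.00119) S
|Y| = 0.00160 S → |Z| = 1/|Y| = 625 Ω, ∠Z = −∠Y = -47.8°
cos φ = cos(-47.8°) = 0.672

0.672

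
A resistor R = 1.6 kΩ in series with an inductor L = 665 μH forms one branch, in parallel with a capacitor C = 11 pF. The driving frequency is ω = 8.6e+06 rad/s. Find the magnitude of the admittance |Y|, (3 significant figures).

X_L = ωL = 5720 Ω
X_C = 1/(ωC) = 10600 Ω
Branch 1 (R+jX_L): Z₁ = 1600 + j5720 Ω, |Z₁| = 5940 Ω
Branch 2 (−jX_C): Z₂ = −j10600 Ω
Parallel: Z = Z₁Z₂/(Z₁+Z₂), |Z| = 12300 Ω, ∠Z = 56.1°
|Y| = 1/|Z| = 81.4 μS

81.4 μS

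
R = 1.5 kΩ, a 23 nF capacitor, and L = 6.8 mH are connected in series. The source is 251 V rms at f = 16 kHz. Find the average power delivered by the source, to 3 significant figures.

40.9 W

ω = 2πf = 100500 rad/s
X_L = ωL = 684 Ω
X_C = 1/(ωC) = 432 Ω
Net reactance X = X_L − X_C = 251 Ω
Z = 1500 + j251 Ω
|Z| = √(1500² + 251²) = 1520 Ω
∠Z = arctan(251/1500) = 9.50°
I = V/|Z| = 165 mA
P = VI cos φ = 251 × 0.165 × cos(9.50°) = 40.9 W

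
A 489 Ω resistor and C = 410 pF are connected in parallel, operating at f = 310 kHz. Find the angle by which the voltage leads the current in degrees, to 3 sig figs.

ω = 2πf = 1.948e+06 rad/s
X_C = 1/(ωC) = 1250 Ω
Parallel: admittances add. Y = 1/R + jωC
Y = (0.00204 + j0.000799) S
|Y| = 0.00220 S → |Z| = 1/|Y| = 456 Ω, ∠Z = −∠Y = -21.3°

-21.3°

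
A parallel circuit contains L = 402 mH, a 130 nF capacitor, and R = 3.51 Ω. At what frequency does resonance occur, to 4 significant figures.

696.2 Hz

ω₀ = 1/√(LC) = 1/√(0.402 × 1.3e-07) = 4374 rad/s
f₀ = ω₀/(2π) = 696.2 Hz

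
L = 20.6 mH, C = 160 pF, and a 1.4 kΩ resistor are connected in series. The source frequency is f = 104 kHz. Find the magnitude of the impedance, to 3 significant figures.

ω = 2πf = 653500 rad/s
X_L = ωL = 13500 Ω
X_C = 1/(ωC) = 9560 Ω
Net reactance X = X_L − X_C = 3900 Ω
Z = 1400 + j3900 Ω
|Z| = √(1400² + 3900²) = 4140 Ω

4140 Ω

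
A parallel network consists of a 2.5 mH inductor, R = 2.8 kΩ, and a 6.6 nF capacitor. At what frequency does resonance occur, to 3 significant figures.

ω₀ = 1/√(LC) = 1/√(0.0025 × 6.6e-09) = 246200 rad/s
f₀ = ω₀/(2π) = 39.2 kHz

39.2 kHz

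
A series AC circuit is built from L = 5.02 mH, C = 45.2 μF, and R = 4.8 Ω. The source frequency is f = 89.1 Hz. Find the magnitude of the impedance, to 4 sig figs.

ω = 2πf = 559.8 rad/s
X_L = ωL = 2.810 Ω
X_C = 1/(ωC) = 39.52 Ω
Net reactance X = X_L − X_C = -36.71 Ω
Z = 4.800 − j36.71 Ω
|Z| = √(4.800² + 36.71²) = 37.02 Ω

37.02 Ω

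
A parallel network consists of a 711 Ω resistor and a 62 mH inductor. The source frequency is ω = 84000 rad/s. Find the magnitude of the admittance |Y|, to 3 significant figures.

1.42 mS

X_L = ωL = 5210 Ω
Parallel: admittances add. Y = 1/R + 1/(jωL)
Y = (0.00141 − j0.000192) S
|Y| = 0.00142 S → |Z| = 1/|Y| = 704 Ω, ∠Z = −∠Y = 7.77°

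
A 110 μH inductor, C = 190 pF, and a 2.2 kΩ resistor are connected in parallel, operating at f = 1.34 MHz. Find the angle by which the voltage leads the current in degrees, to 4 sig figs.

-48.84°

ω = 2πf = 8.419e+06 rad/s
X_L = ωL = 926.1 Ω
X_C = 1/(ωC) = 625.1 Ω
Parallel: admittances add. Y = 1/R + 1/(jωL) + jωC
Y = (0.0004545 + j0.0005200) S
|Y| = 0.0006906 S → |Z| = 1/|Y| = 1448 Ω, ∠Z = −∠Y = -48.84°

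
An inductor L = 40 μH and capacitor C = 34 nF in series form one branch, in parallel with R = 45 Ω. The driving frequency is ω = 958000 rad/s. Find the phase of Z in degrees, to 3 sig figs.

X_L = ωL = 38.3 Ω
X_C = 1/(ωC) = 30.7 Ω
Branch 1: Z₁ = R = 45.0 Ω
Branch 2 (series LC): Z₂ = j(X_L − X_C) = j7.62 Ω
Parallel: Z = Z₁Z₂/(Z₁+Z₂), |Z| = 7.51 Ω, ∠Z = 80.4°

80.4°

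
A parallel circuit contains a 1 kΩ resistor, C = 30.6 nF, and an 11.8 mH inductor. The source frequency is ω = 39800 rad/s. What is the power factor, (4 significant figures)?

X_L = ωL = 469.6 Ω
X_C = 1/(ωC) = 821.1 Ω
Parallel: admittances add. Y = 1/R + 1/(jωL) + jωC
Y = (0.001000 − j0.0009114) S
|Y| = 0.001353 S → |Z| = 1/|Y| = 739.1 Ω, ∠Z = −∠Y = 42.35°
cos φ = cos(42.35°) = 0.7391

0.7391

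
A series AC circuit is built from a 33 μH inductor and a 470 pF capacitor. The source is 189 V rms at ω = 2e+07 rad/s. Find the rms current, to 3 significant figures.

X_L = ωL = 660 Ω
X_C = 1/(ωC) = 106 Ω
Net reactance X = X_L − X_C = 554 Ω
Z = j554 Ω
|Z| = √(0² + 554²) = 554 Ω
I = V/|Z| = 189/554 = 341 mA

341 mA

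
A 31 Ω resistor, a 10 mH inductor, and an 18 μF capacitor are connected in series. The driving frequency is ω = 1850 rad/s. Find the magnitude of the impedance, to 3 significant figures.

X_L = ωL = 18.5 Ω
X_C = 1/(ωC) = 30.0 Ω
Net reactance X = X_L − X_C = -11.5 Ω
Z = 31.0 − j11.5 Ω
|Z| = √(31.0² + 11.5²) = 33.1 Ω

33.1 Ω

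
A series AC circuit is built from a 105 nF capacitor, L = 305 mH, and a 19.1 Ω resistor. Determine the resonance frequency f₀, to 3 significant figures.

889 Hz

ω₀ = 1/√(LC) = 1/√(0.305 × 1.05e-07) = 5588 rad/s
f₀ = ω₀/(2π) = 889 Hz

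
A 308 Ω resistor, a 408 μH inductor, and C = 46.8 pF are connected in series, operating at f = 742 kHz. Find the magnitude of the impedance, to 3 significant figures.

2700 Ω

ω = 2πf = 4.662e+06 rad/s
X_L = ωL = 1900 Ω
X_C = 1/(ωC) = 4580 Ω
Net reactance X = X_L − X_C = -2680 Ω
Z = 308 − j2680 Ω
|Z| = √(308² + 2680²) = 2700 Ω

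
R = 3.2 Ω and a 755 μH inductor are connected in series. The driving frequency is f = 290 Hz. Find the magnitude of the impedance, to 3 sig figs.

3.48 Ω

ω = 2πf = 1822 rad/s
X_L = ωL = 1.38 Ω
Z = 3.20 + j1.38 Ω
|Z| = √(3.20² + 1.38²) = 3.48 Ω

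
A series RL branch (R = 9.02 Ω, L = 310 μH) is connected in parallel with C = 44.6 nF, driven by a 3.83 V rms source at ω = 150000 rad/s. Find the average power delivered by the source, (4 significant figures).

58.97 mW

X_L = ωL = 46.50 Ω
X_C = 1/(ωC) = 149.5 Ω
Branch 1 (R+jX_L): Z₁ = 9.020 + j46.50 Ω, |Z₁| = 47.37 Ω
Branch 2 (−jX_C): Z₂ = −j149.5 Ω
Parallel: Z = Z₁Z₂/(Z₁+Z₂), |Z| = 68.49 Ω, ∠Z = 74.02°
I = V/|Z| = 55.92 mA
P = VI cos φ = 3.83 × 0.05592 × cos(74.02°) = 58.97 mW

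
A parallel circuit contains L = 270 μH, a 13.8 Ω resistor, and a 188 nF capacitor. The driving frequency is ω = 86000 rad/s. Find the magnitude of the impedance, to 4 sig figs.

12.94 Ω

X_L = ωL = 23.22 Ω
X_C = 1/(ωC) = 61.85 Ω
Parallel: admittances add. Y = 1/R + 1/(jωL) + jωC
Y = (0.07246 − j0.02690) S
|Y| = 0.07730 S → |Z| = 1/|Y| = 12.94 Ω, ∠Z = −∠Y = 20.36°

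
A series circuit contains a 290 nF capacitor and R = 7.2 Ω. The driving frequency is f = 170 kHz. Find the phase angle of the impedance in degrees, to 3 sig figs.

ω = 2πf = 1.068e+06 rad/s
X_C = 1/(ωC) = 3.23 Ω
Z = 7.20 − j3.23 Ω
|Z| = √(7.20² + 3.23²) = 7.89 Ω
∠Z = arctan(-3.23/7.20) = -24.2°

-24.2°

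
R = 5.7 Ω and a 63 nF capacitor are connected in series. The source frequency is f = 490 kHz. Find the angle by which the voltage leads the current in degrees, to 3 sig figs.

ω = 2πf = 3.079e+06 rad/s
X_C = 1/(ωC) = 5.16 Ω
Z = 5.70 − j5.16 Ω
|Z| = √(5.70² + 5.16²) = 7.69 Ω
∠Z = arctan(-5.16/5.70) = -42.1°

-42.1°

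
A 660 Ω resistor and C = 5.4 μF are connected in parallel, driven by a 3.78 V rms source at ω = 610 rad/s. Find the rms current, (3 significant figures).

13.7 mA

X_C = 1/(ωC) = 304 Ω
Parallel: admittances add. Y = 1/R + jωC
Y = (0.00152 + j0.00329) S
|Y| = 0.00363 S → |Z| = 1/|Y| = 276 Ω, ∠Z = −∠Y = -65.3°
I = V/|Z| = 3.78/276 = 13.7 mA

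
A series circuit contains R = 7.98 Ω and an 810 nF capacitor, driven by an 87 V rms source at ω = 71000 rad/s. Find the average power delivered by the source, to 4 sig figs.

X_C = 1/(ωC) = 17.39 Ω
Z = 7.980 − j17.39 Ω
|Z| = √(7.980² + 17.39²) = 19.13 Ω
∠Z = arctan(-17.39/7.980) = -65.35°
I = V/|Z| = 4.547 A
P = VI cos φ = 87 × 4.547 × cos(-65.35°) = 165.0 W

165.0 W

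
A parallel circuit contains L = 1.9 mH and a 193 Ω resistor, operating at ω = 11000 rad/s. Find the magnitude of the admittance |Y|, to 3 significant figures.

48.1 mS

X_L = ωL = 20.9 Ω
Parallel: admittances add. Y = 1/R + 1/(jωL)
Y = (0.00518 − j0.0478) S
|Y| = 0.0481 S → |Z| = 1/|Y| = 20.8 Ω, ∠Z = −∠Y = 83.8°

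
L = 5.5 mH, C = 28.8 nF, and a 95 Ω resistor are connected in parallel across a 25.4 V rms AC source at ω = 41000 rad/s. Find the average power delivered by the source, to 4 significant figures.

X_L = ωL = 225.5 Ω
X_C = 1/(ωC) = 846.9 Ω
Parallel: admittances add. Y = 1/R + 1/(jωL) + jωC
Y = (0.01053 − j0.003254) S
|Y| = 0.01102 S → |Z| = 1/|Y| = 90.76 Ω, ∠Z = −∠Y = 17.18°
I = V/|Z| = 279.9 mA
P = VI cos φ = 25.4 × 0.2799 × cos(17.18°) = 6.791 W

6.791 W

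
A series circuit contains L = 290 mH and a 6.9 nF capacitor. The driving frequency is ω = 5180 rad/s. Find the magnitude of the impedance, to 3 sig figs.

26500 Ω

X_L = ωL = 1500 Ω
X_C = 1/(ωC) = 28000 Ω
Net reactance X = X_L − X_C = -26500 Ω
Z = − j26500 Ω
|Z| = √(0² + 26500²) = 26500 Ω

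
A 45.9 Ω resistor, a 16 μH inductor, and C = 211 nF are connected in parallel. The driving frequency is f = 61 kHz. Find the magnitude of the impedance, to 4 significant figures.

11.76 Ω

ω = 2πf = 383300 rad/s
X_L = ωL = 6.132 Ω
X_C = 1/(ωC) = 12.37 Ω
Parallel: admittances add. Y = 1/R + 1/(jωL) + jωC
Y = (0.02179 − j0.08220) S
|Y| = 0.08504 S → |Z| = 1/|Y| = 11.76 Ω, ∠Z = −∠Y = 75.16°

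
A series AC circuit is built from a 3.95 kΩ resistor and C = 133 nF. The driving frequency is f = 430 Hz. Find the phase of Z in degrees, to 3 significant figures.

ω = 2πf = 2702 rad/s
X_C = 1/(ωC) = 2780 Ω
Z = 3950 − j2780 Ω
|Z| = √(3950² + 2780²) = 4830 Ω
∠Z = arctan(-2780/3950) = -35.2°

-35.2°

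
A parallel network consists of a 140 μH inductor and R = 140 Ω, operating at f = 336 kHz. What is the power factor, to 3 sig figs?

ω = 2πf = 2.111e+06 rad/s
X_L = ωL = 296 Ω
Parallel: admittances add. Y = 1/R + 1/(jωL)
Y = (0.00714 − j0.00338) S
|Y| = 0.00790 S → |Z| = 1/|Y| = 127 Ω, ∠Z = −∠Y = 25.3°
cos φ = cos(25.3°) = 0.904

0.904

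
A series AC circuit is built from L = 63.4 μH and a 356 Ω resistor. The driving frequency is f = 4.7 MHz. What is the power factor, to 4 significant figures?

ω = 2πf = 2.953e+07 rad/s
X_L = ωL = 1872 Ω
Z = 356.0 + j1872 Ω
|Z| = √(356.0² + 1872²) = 1906 Ω
∠Z = arctan(1872/356.0) = 79.23°
cos φ = cos(79.23°) = 0.1868

0.1868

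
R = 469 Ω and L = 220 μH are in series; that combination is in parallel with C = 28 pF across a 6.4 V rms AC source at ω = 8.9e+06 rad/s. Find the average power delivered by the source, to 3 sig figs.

4.74 mW

X_L = ωL = 1960 Ω
X_C = 1/(ωC) = 4010 Ω
Branch 1 (R+jX_L): Z₁ = 469 + j1960 Ω, |Z₁| = 2010 Ω
Branch 2 (−jX_C): Z₂ = −j4010 Ω
Parallel: Z = Z₁Z₂/(Z₁+Z₂), |Z| = 3830 Ω, ∠Z = 63.7°
I = V/|Z| = 1.67 mA
P = VI cos φ = 6.4 × 0.00167 × cos(63.7°) = 4.74 mW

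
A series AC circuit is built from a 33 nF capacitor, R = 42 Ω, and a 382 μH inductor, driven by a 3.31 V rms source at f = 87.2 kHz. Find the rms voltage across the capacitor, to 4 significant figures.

1.147 V

ω = 2πf = 547900 rad/s
X_L = ωL = 209.3 Ω
X_C = 1/(ωC) = 55.31 Ω
Net reactance X = X_L − X_C = 154.0 Ω
Z = 42.00 + j154.0 Ω
|Z| = √(42.00² + 154.0²) = 159.6 Ω
I = V/|Z| = 20.74 mA
V_C = I·|Z_C| = 0.02074 × 55.31 = 1.147 V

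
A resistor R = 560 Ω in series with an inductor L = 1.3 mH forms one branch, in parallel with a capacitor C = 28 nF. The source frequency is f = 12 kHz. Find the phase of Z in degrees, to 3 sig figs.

-46.2°

ω = 2πf = 75400 rad/s
X_L = ωL = 98.0 Ω
X_C = 1/(ωC) = 474 Ω
Branch 1 (R+jX_L): Z₁ = 560 + j98.0 Ω, |Z₁| = 569 Ω
Branch 2 (−jX_C): Z₂ = −j474 Ω
Parallel: Z = Z₁Z₂/(Z₁+Z₂), |Z| = 399 Ω, ∠Z = -46.2°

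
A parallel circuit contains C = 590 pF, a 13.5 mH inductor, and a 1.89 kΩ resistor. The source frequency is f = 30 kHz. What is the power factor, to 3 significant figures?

0.883

ω = 2πf = 188500 rad/s
X_L = ωL = 2540 Ω
X_C = 1/(ωC) = 8990 Ω
Parallel: admittances add. Y = 1/R + 1/(jωL) + jωC
Y = (0.000529 − j0.000282) S
|Y| = 0.000599 S → |Z| = 1/|Y| = 1670 Ω, ∠Z = −∠Y = 28.0°
cos φ = cos(28.0°) = 0.883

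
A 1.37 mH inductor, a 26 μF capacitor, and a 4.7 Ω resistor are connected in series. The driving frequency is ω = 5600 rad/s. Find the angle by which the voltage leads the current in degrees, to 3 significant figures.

X_L = ωL = 7.67 Ω
X_C = 1/(ωC) = 6.87 Ω
Net reactance X = X_L − X_C = 0.804 Ω
Z = 4.70 + j0.804 Ω
|Z| = √(4.70² + 0.804²) = 4.77 Ω
∠Z = arctan(0.804/4.70) = 9.71°

9.71°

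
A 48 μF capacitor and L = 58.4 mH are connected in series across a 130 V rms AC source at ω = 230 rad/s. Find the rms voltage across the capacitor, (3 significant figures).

153 V

X_L = ωL = 13.4 Ω
X_C = 1/(ωC) = 90.6 Ω
Net reactance X = X_L − X_C = -77.1 Ω
Z = − j77.1 Ω
|Z| = √(0² + 77.1²) = 77.1 Ω
I = V/|Z| = 1.69 A
V_C = I·|Z_C| = 1.69 × 90.6 = 153 V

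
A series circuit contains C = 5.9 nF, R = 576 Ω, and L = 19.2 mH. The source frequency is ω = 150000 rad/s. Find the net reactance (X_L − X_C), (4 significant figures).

1750 Ω

X_L = ωL = 2880 Ω
X_C = 1/(ωC) = 1130 Ω
X = 2880 − 1130 = 1750 Ω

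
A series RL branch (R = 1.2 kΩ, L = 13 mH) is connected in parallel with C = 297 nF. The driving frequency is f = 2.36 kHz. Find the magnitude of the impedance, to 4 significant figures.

229.9 Ω

ω = 2πf = 14830 rad/s
X_L = ωL = 192.8 Ω
X_C = 1/(ωC) = 227.1 Ω
Branch 1 (R+jX_L): Z₁ = 1200 + j192.8 Ω, |Z₁| = 1215 Ω
Branch 2 (−jX_C): Z₂ = −j227.1 Ω
Parallel: Z = Z₁Z₂/(Z₁+Z₂), |Z| = 229.9 Ω, ∠Z = -79.24°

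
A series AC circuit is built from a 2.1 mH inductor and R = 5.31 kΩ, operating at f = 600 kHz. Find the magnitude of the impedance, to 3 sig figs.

9530 Ω

ω = 2πf = 3.77e+06 rad/s
X_L = ωL = 7920 Ω
Z = 5310 + j7920 Ω
|Z| = √(5310² + 7920²) = 9530 Ω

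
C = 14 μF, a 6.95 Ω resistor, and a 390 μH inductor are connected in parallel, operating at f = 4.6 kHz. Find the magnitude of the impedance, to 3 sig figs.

ω = 2πf = 28900 rad/s
X_L = ωL = 11.3 Ω
X_C = 1/(ωC) = 2.47 Ω
Parallel: admittances add. Y = 1/R + 1/(jωL) + jωC
Y = (0.144 + j0.316) S
|Y| = 0.347 S → |Z| = 1/|Y| = 2.88 Ω, ∠Z = −∠Y = -65.5°

2.88 Ω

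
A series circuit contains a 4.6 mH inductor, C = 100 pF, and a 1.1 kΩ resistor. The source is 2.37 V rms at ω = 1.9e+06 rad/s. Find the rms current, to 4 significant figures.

649.9 μA

X_L = ωL = 8740 Ω
X_C = 1/(ωC) = 5263 Ω
Net reactance X = X_L − X_C = 3477 Ω
Z = 1100 + j3477 Ω
|Z| = √(1100² + 3477²) = 3647 Ω
I = V/|Z| = 2.37/3647 = 649.9 μA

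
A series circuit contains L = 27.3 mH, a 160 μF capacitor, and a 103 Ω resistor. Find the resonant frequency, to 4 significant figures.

ω₀ = 1/√(LC) = 1/√(0.0273 × 0.00016) = 478.5 rad/s
f₀ = ω₀/(2π) = 76.15 Hz

76.15 Hz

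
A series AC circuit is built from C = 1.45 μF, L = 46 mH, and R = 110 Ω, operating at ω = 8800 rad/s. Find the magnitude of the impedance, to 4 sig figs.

344.5 Ω

X_L = ωL = 404.8 Ω
X_C = 1/(ωC) = 78.37 Ω
Net reactance X = X_L − X_C = 326.4 Ω
Z = 110.0 + j326.4 Ω
|Z| = √(110.0² + 326.4²) = 344.5 Ω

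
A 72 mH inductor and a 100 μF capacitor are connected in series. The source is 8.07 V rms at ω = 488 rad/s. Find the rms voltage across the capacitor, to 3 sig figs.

11.3 V

X_L = ωL = 35.1 Ω
X_C = 1/(ωC) = 20.5 Ω
Net reactance X = X_L − X_C = 14.6 Ω
Z = j14.6 Ω
|Z| = √(0² + 14.6²) = 14.6 Ω
I = V/|Z| = 551 mA
V_C = I·|Z_C| = 0.551 × 20.5 = 11.3 V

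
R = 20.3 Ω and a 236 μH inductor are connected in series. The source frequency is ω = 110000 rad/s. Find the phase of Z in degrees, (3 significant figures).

X_L = ωL = 26.0 Ω
Z = 20.3 + j26.0 Ω
|Z| = √(20.3² + 26.0²) = 33.0 Ω
∠Z = arctan(26.0/20.3) = 52.0°

52.0°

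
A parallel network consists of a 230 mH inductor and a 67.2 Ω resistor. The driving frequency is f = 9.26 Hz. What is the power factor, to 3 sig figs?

0.195

ω = 2πf = 58.18 rad/s
X_L = ωL = 13.4 Ω
Parallel: admittances add. Y = 1/R + 1/(jωL)
Y = (0.0149 − j0.0747) S
|Y| = 0.0762 S → |Z| = 1/|Y| = 13.1 Ω, ∠Z = −∠Y = 78.7°
cos φ = cos(78.7°) = 0.195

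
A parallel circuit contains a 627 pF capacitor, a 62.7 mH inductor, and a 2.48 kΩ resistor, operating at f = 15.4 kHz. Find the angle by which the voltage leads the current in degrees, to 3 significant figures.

ω = 2πf = 96760 rad/s
X_L = ωL = 6070 Ω
X_C = 1/(ωC) = 16500 Ω
Parallel: admittances add. Y = 1/R + 1/(jωL) + jωC
Y = (0.000403 − j0.000104) S
|Y| = 0.000416 S → |Z| = 1/|Y| = 2400 Ω, ∠Z = −∠Y = 14.5°

14.5°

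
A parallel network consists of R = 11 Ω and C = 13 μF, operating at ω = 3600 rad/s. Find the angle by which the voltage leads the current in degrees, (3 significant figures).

-27.2°

X_C = 1/(ωC) = 21.4 Ω
Parallel: admittances add. Y = 1/R + jωC
Y = (0.0909 + j0.0468) S
|Y| = 0.102 S → |Z| = 1/|Y| = 9.78 Ω, ∠Z = −∠Y = -27.2°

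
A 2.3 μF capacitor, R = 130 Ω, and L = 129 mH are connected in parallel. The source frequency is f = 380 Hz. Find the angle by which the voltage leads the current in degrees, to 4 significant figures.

-16.27°

ω = 2πf = 2388 rad/s
X_L = ωL = 308.0 Ω
X_C = 1/(ωC) = 182.1 Ω
Parallel: admittances add. Y = 1/R + 1/(jωL) + jωC
Y = (0.007692 + j0.002245) S
|Y| = 0.008013 S → |Z| = 1/|Y| = 124.8 Ω, ∠Z = −∠Y = -16.27°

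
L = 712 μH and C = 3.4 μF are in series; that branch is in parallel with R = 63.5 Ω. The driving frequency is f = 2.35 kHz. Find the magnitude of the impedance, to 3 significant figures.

9.30 Ω

ω = 2πf = 14770 rad/s
X_L = ωL = 10.5 Ω
X_C = 1/(ωC) = 19.9 Ω
Branch 1: Z₁ = R = 63.5 Ω
Branch 2 (series LC): Z₂ = j(X_L − X_C) = −j9.41 Ω
Parallel: Z = Z₁Z₂/(Z₁+Z₂), |Z| = 9.30 Ω, ∠Z = -81.6°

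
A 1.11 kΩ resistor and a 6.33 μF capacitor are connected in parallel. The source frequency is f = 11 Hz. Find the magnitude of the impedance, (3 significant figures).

ω = 2πf = 69.12 rad/s
X_C = 1/(ωC) = 2290 Ω
Parallel: admittances add. Y = 1/R + jωC
Y = (0.000901 + j0.000437) S
|Y| = 0.00100 S → |Z| = 1/|Y| = 998 Ω, ∠Z = −∠Y = -25.9°

998 Ω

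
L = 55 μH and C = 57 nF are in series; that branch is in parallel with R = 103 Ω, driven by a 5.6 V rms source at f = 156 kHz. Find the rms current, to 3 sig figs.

165 mA

ω = 2πf = 980200 rad/s
X_L = ωL = 53.9 Ω
X_C = 1/(ωC) = 17.9 Ω
Branch 1: Z₁ = R = 103 Ω
Branch 2 (series LC): Z₂ = j(X_L − X_C) = j36.0 Ω
Parallel: Z = Z₁Z₂/(Z₁+Z₂), |Z| = 34.0 Ω, ∠Z = 70.7°
I = V/|Z| = 5.6/34.0 = 165 mA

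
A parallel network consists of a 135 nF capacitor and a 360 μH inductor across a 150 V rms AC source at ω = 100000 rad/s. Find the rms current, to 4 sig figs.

2.142 A

X_L = ωL = 36.00 Ω
X_C = 1/(ωC) = 74.07 Ω
Parallel: admittances add. Y = 1/(jωL) + jωC
Y = (0 − j0.01428) S
|Y| = 0.01428 S → |Z| = 1/|Y| = 70.04 Ω, ∠Z = −∠Y = 90.00°
I = V/|Z| = 150/70.04 = 2.142 A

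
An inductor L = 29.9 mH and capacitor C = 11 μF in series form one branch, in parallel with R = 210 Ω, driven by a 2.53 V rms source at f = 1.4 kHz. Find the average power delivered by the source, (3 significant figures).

30.5 mW

ω = 2πf = 8796 rad/s
X_L = ωL = 263 Ω
X_C = 1/(ωC) = 10.3 Ω
Branch 1: Z₁ = R = 210 Ω
Branch 2 (series LC): Z₂ = j(X_L − X_C) = j253 Ω
Parallel: Z = Z₁Z₂/(Z₁+Z₂), |Z| = 162 Ω, ∠Z = 39.7°
I = V/|Z| = 15.7 mA
P = VI cos φ = 2.53 × 0.0157 × cos(39.7°) = 30.5 mW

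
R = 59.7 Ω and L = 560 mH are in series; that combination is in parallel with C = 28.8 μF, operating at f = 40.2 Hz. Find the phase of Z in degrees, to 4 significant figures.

-26.70°

ω = 2πf = 252.6 rad/s
X_L = ωL = 141.4 Ω
X_C = 1/(ωC) = 137.5 Ω
Branch 1 (R+jX_L): Z₁ = 59.70 + j141.4 Ω, |Z₁| = 153.5 Ω
Branch 2 (−jX_C): Z₂ = −j137.5 Ω
Parallel: Z = Z₁Z₂/(Z₁+Z₂), |Z| = 352.7 Ω, ∠Z = -26.70°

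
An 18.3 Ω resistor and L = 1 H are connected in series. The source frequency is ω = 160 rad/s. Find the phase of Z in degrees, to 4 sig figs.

83.48°

X_L = ωL = 160.0 Ω
Z = 18.30 + j160.0 Ω
|Z| = √(18.30² + 160.0²) = 161.0 Ω
∠Z = arctan(160.0/18.30) = 83.48°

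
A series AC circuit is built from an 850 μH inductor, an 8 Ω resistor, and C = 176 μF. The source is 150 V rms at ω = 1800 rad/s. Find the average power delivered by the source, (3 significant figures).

2.70 kW

X_L = ωL = 1.53 Ω
X_C = 1/(ωC) = 3.16 Ω
Net reactance X = X_L − X_C = -1.63 Ω
Z = 8.00 − j1.63 Ω
|Z| = √(8.00² + 1.63²) = 8.16 Ω
∠Z = arctan(-1.63/8.00) = -11.5°
I = V/|Z| = 18.4 A
P = VI cos φ = 150 × 18.4 × cos(-11.5°) = 2.70 kW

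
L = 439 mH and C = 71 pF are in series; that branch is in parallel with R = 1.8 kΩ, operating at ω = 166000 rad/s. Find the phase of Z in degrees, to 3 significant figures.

X_L = ωL = 72900 Ω
X_C = 1/(ωC) = 84800 Ω
Branch 1: Z₁ = R = 1800 Ω
Branch 2 (series LC): Z₂ = j(X_L − X_C) = −j12000 Ω
Parallel: Z = Z₁Z₂/(Z₁+Z₂), |Z| = 1780 Ω, ∠Z = -8.55°

-8.55°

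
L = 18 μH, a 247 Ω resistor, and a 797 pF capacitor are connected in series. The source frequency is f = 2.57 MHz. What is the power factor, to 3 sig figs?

ω = 2πf = 1.615e+07 rad/s
X_L = ωL = 291 Ω
X_C = 1/(ωC) = 77.7 Ω
Net reactance X = X_L − X_C = 213 Ω
Z = 247 + j213 Ω
|Z| = √(247² + 213²) = 326 Ω
∠Z = arctan(213/247) = 40.8°
cos φ = cos(40.8°) = 0.757

0.757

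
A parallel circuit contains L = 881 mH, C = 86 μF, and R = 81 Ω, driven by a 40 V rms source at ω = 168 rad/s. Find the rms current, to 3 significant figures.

X_L = ωL = 148 Ω
X_C = 1/(ωC) = 69.2 Ω
Parallel: admittances add. Y = 1/R + 1/(jωL) + jωC
Y = (0.0123 + j0.00769) S
|Y| = 0.0145 S → |Z| = 1/|Y| = 68.7 Ω, ∠Z = −∠Y = -31.9°
I = V/|Z| = 40/68.7 = 582 mA

582 mA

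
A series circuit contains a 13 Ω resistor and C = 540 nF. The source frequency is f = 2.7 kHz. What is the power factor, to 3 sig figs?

0.118

ω = 2πf = 16960 rad/s
X_C = 1/(ωC) = 109 Ω
Z = 13.0 − j109 Ω
|Z| = √(13.0² + 109²) = 110 Ω
∠Z = arctan(-109/13.0) = -83.2°
cos φ = cos(-83.2°) = 0.118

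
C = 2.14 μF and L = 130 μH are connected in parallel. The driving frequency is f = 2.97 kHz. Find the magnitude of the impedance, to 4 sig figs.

ω = 2πf = 18660 rad/s
X_L = ωL = 2.426 Ω
X_C = 1/(ωC) = 25.04 Ω
Parallel: admittances add. Y = 1/(jωL) + jωC
Y = (0 − j0.3723) S
|Y| = 0.3723 S → |Z| = 1/|Y| = 2.686 Ω, ∠Z = −∠Y = 90.00°

2.686 Ω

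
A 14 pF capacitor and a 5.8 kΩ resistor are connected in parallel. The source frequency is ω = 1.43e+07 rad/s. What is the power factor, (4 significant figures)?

0.6526

X_C = 1/(ωC) = 4995 Ω
Parallel: admittances add. Y = 1/R + jωC
Y = (0.0001724 + j0.0002002) S
|Y| = 0.0002642 S → |Z| = 1/|Y| = 3785 Ω, ∠Z = −∠Y = -49.26°
cos φ = cos(-49.26°) = 0.6526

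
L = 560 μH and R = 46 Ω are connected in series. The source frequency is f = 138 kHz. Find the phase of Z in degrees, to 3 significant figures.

ω = 2πf = 867100 rad/s
X_L = ωL = 486 Ω
Z = 46.0 + j486 Ω
|Z| = √(46.0² + 486²) = 488 Ω
∠Z = arctan(486/46.0) = 84.6°

84.6°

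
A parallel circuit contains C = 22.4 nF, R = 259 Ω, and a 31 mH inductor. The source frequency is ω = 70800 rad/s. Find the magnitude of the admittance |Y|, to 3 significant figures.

X_L = ωL = 2190 Ω
X_C = 1/(ωC) = 631 Ω
Parallel: admittances add. Y = 1/R + 1/(jωL) + jωC
Y = (0.00386 + j0.00113) S
|Y| = 0.00402 S → |Z| = 1/|Y| = 249 Ω, ∠Z = −∠Y = -16.3°

4.02 mS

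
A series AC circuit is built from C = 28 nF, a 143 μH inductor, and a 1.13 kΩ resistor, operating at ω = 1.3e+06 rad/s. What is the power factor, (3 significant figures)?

X_L = ωL = 186 Ω
X_C = 1/(ωC) = 27.5 Ω
Net reactance X = X_L − X_C = 158 Ω
Z = 1130 + j158 Ω
|Z| = √(1130² + 158²) = 1140 Ω
∠Z = arctan(158/1130) = 7.98°
cos φ = cos(7.98°) = 0.990

0.990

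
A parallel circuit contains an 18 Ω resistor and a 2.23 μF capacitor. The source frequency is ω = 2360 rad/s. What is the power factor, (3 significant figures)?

0.996

X_C = 1/(ωC) = 190 Ω
Parallel: admittances add. Y = 1/R + jωC
Y = (0.0556 + j0.00526) S
|Y| = 0.0558 S → |Z| = 1/|Y| = 17.9 Ω, ∠Z = −∠Y = -5.41°
cos φ = cos(-5.41°) = 0.996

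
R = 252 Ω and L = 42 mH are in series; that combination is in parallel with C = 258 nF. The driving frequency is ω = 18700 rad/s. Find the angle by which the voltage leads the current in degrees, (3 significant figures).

X_L = ωL = 785 Ω
X_C = 1/(ωC) = 207 Ω
Branch 1 (R+jX_L): Z₁ = 252 + j785 Ω, |Z₁| = 825 Ω
Branch 2 (−jX_C): Z₂ = −j207 Ω
Parallel: Z = Z₁Z₂/(Z₁+Z₂), |Z| = 271 Ω, ∠Z = -84.2°

-84.2°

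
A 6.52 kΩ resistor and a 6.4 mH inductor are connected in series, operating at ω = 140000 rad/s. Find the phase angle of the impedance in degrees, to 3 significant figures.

7.82°

X_L = ωL = 896 Ω
Z = 6520 + j896 Ω
|Z| = √(6520² + 896²) = 6580 Ω
∠Z = arctan(896/6520) = 7.82°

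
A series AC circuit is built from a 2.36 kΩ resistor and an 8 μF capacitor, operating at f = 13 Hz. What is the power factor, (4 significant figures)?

ω = 2πf = 81.68 rad/s
X_C = 1/(ωC) = 1530 Ω
Z = 2360 − j1530 Ω
|Z| = √(2360² + 1530²) = 2813 Ω
∠Z = arctan(-1530/2360) = -32.96°
cos φ = cos(-32.96°) = 0.8390

0.8390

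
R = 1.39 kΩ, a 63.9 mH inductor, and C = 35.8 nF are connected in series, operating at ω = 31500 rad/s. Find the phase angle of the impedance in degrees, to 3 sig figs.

X_L = ωL = 2010 Ω
X_C = 1/(ωC) = 887 Ω
Net reactance X = X_L − X_C = 1130 Ω
Z = 1390 + j1130 Ω
|Z| = √(1390² + 1130²) = 1790 Ω
∠Z = arctan(1130/1390) = 39.0°

39.0°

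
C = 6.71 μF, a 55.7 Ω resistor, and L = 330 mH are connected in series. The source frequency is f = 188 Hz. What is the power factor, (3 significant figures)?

0.207

ω = 2πf = 1181 rad/s
X_L = ωL = 390 Ω
X_C = 1/(ωC) = 126 Ω
Net reactance X = X_L − X_C = 264 Ω
Z = 55.7 + j264 Ω
|Z| = √(55.7² + 264²) = 269 Ω
∠Z = arctan(264/55.7) = 78.1°
cos φ = cos(78.1°) = 0.207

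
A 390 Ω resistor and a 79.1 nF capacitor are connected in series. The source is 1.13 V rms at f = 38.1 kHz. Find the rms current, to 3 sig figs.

2.87 mA

ω = 2πf = 239400 rad/s
X_C = 1/(ωC) = 52.8 Ω
Z = 390 − j52.8 Ω
|Z| = √(390² + 52.8²) = 394 Ω
I = V/|Z| = 1.13/394 = 2.87 mA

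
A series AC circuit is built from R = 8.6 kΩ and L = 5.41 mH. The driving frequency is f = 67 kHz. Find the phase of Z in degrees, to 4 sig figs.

ω = 2πf = 421000 rad/s
X_L = ωL = 2277 Ω
Z = 8600 + j2277 Ω
|Z| = √(8600² + 2277²) = 8896 Ω
∠Z = arctan(2277/8600) = 14.83°

14.83°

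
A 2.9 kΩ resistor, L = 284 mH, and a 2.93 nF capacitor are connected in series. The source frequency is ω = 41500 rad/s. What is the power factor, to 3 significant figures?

0.631

X_L = ωL = 11800 Ω
X_C = 1/(ωC) = 8220 Ω
Net reactance X = X_L − X_C = 3560 Ω
Z = 2900 + j3560 Ω
|Z| = √(2900² + 3560²) = 4590 Ω
∠Z = arctan(3560/2900) = 50.8°
cos φ = cos(50.8°) = 0.631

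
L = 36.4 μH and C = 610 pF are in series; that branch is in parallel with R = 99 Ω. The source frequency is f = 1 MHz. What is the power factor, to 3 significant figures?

0.309

ω = 2πf = 6.283e+06 rad/s
X_L = ωL = 229 Ω
X_C = 1/(ωC) = 261 Ω
Branch 1: Z₁ = R = 99.0 Ω
Branch 2 (series LC): Z₂ = j(X_L − X_C) = −j32.2 Ω
Parallel: Z = Z₁Z₂/(Z₁+Z₂), |Z| = 30.6 Ω, ∠Z = -72.0°
cos φ = cos(-72.0°) = 0.309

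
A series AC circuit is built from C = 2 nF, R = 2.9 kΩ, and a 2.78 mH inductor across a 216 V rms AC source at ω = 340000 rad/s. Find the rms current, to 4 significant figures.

73.29 mA

X_L = ωL = 945.2 Ω
X_C = 1/(ωC) = 1471 Ω
Net reactance X = X_L − X_C = -525.4 Ω
Z = 2900 − j525.4 Ω
|Z| = √(2900² + 525.4²) = 2947 Ω
I = V/|Z| = 216/2947 = 73.29 mA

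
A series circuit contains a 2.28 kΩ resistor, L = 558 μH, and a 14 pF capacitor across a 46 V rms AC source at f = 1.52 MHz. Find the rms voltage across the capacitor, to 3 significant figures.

110 V

ω = 2πf = 9.55e+06 rad/s
X_L = ωL = 5330 Ω
X_C = 1/(ωC) = 7480 Ω
Net reactance X = X_L − X_C = -2150 Ω
Z = 2280 − j2150 Ω
|Z| = √(2280² + 2150²) = 3130 Ω
I = V/|Z| = 14.7 mA
V_C = I·|Z_C| = 0.0147 × 7480 = 110 V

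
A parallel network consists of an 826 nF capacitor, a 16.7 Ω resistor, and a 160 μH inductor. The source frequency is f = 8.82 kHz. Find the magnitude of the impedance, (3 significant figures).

ω = 2πf = 55420 rad/s
X_L = ωL = 8.87 Ω
X_C = 1/(ωC) = 21.8 Ω
Parallel: admittances add. Y = 1/R + 1/(jωL) + jωC
Y = (0.0599 − j0.0670) S
|Y| = 0.0899 S → |Z| = 1/|Y| = 11.1 Ω, ∠Z = −∠Y = 48.2°

11.1 Ω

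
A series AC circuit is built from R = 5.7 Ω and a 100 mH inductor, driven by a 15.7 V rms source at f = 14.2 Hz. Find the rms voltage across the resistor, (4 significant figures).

8.452 V

ω = 2πf = 89.22 rad/s
X_L = ωL = 8.922 Ω
Z = 5.700 + j8.922 Ω
|Z| = √(5.700² + 8.922²) = 10.59 Ω
I = V/|Z| = 1.483 A
V_R = I·|Z_R| = 1.483 × 5.700 = 8.452 V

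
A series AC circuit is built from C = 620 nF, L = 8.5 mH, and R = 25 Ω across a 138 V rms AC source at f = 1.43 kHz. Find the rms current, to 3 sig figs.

1.30 A

ω = 2πf = 8985 rad/s
X_L = ωL = 76.4 Ω
X_C = 1/(ωC) = 180 Ω
Net reactance X = X_L − X_C = -103 Ω
Z = 25.0 − j103 Ω
|Z| = √(25.0² + 103²) = 106 Ω
I = V/|Z| = 138/106 = 1.30 A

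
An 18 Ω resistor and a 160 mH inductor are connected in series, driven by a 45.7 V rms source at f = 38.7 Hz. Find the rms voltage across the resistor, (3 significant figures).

19.2 V

ω = 2πf = 243.2 rad/s
X_L = ωL = 38.9 Ω
Z = 18.0 + j38.9 Ω
|Z| = √(18.0² + 38.9²) = 42.9 Ω
I = V/|Z| = 1.07 A
V_R = I·|Z_R| = 1.07 × 18.0 = 19.2 V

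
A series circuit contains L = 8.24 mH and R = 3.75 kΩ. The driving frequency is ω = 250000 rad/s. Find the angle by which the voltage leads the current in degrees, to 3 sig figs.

28.8°

X_L = ωL = 2060 Ω
Z = 3750 + j2060 Ω
|Z| = √(3750² + 2060²) = 4280 Ω
∠Z = arctan(2060/3750) = 28.8°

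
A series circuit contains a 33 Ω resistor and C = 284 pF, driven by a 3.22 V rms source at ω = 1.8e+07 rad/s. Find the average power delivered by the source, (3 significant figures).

X_C = 1/(ωC) = 196 Ω
Z = 33.0 − j196 Ω
|Z| = √(33.0² + 196²) = 198 Ω
∠Z = arctan(-196/33.0) = -80.4°
I = V/|Z| = 16.2 mA
P = VI cos φ = 3.22 × 0.0162 × cos(-80.4°) = 8.69 mW

8.69 mW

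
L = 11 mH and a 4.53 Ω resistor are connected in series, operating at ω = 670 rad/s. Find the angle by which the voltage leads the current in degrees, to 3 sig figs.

58.4°

X_L = ωL = 7.37 Ω
Z = 4.53 + j7.37 Ω
|Z| = √(4.53² + 7.37²) = 8.65 Ω
∠Z = arctan(7.37/4.53) = 58.4°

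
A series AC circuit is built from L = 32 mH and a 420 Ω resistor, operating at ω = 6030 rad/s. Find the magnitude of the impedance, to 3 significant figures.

X_L = ωL = 193 Ω
Z = 420 + j193 Ω
|Z| = √(420² + 193²) = 462 Ω

462 Ω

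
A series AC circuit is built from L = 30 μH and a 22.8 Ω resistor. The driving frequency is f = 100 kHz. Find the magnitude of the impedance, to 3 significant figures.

ω = 2πf = 628300 rad/s
X_L = ωL = 18.8 Ω
Z = 22.8 + j18.8 Ω
|Z| = √(22.8² + 18.8²) = 29.6 Ω

29.6 Ω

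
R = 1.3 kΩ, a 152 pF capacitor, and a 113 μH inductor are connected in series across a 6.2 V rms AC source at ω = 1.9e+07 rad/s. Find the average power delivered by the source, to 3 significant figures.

X_L = ωL = 2150 Ω
X_C = 1/(ωC) = 346 Ω
Net reactance X = X_L − X_C = 1800 Ω
Z = 1300 + j1800 Ω
|Z| = √(1300² + 1800²) = 2220 Ω
∠Z = arctan(1800/1300) = 54.2°
I = V/|Z| = 2.79 mA
P = VI cos φ = 6.2 × 0.00279 × cos(54.2°) = 10.1 mW

10.1 mW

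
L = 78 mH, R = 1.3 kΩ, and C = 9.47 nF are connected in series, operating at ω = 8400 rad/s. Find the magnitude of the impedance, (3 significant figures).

X_L = ωL = 655 Ω
X_C = 1/(ωC) = 12600 Ω
Net reactance X = X_L − X_C = -11900 Ω
Z = 1300 − j11900 Ω
|Z| = √(1300² + 11900²) = 12000 Ω

12000 Ω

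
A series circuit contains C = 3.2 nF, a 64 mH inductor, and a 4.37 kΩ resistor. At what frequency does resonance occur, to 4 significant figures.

ω₀ = 1/√(LC) = 1/√(0.064 × 3.2e-09) = 69880 rad/s
f₀ = ω₀/(2π) = 11.12 kHz

11.12 kHz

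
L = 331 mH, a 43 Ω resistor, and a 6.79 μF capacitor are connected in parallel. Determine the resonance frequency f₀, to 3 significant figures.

ω₀ = 1/√(LC) = 1/√(0.331 × 6.79e-06) = 667.0 rad/s
f₀ = ω₀/(2π) = 106 Hz

106 Hz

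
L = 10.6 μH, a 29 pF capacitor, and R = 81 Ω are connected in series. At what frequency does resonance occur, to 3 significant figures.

ω₀ = 1/√(LC) = 1/√(1.06e-05 × 2.9e-11) = 5.704e+07 rad/s
f₀ = ω₀/(2π) = 9.08 MHz

9.08 MHz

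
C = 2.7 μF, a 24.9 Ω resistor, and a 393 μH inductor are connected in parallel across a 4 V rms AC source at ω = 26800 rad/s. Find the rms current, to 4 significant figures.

184.3 mA

X_L = ωL = 10.53 Ω
X_C = 1/(ωC) = 13.82 Ω
Parallel: admittances add. Y = 1/R + 1/(jωL) + jωC
Y = (0.04016 − j0.02259) S
|Y| = 0.04608 S → |Z| = 1/|Y| = 21.70 Ω, ∠Z = −∠Y = 29.35°
I = V/|Z| = 4/21.70 = 184.3 mA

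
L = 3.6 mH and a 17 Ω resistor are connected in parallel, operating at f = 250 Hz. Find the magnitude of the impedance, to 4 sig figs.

ω = 2πf = 1571 rad/s
X_L = ωL = 5.655 Ω
Parallel: admittances add. Y = 1/R + 1/(jωL)
Y = (0.05882 − j0.1768) S
|Y| = 0.1864 S → |Z| = 1/|Y| = 5.366 Ω, ∠Z = −∠Y = 71.60°

5.366 Ω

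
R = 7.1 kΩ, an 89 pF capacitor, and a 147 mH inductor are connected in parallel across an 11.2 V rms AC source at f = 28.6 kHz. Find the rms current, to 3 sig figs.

ω = 2πf = 179700 rad/s
X_L = ωL = 26400 Ω
X_C = 1/(ωC) = 62500 Ω
Parallel: admittances add. Y = 1/R + 1/(jωL) + jωC
Y = (0.000141 − j2.19e-05) S
|Y| = 0.000143 S → |Z| = 1/|Y| = 7020 Ω, ∠Z = −∠Y = 8.82°
I = V/|Z| = 11.2/7020 = 1.60 mA

1.60 mA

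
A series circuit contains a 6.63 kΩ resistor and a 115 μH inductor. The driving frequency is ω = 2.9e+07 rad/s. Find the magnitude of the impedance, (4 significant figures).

7422 Ω

X_L = ωL = 3335 Ω
Z = 6630 + j3335 Ω
|Z| = √(6630² + 3335²) = 7422 Ω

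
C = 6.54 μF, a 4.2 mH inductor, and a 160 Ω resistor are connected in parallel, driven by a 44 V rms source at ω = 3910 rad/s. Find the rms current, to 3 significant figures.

1.58 A

X_L = ωL = 16.4 Ω
X_C = 1/(ωC) = 39.1 Ω
Parallel: admittances add. Y = 1/R + 1/(jωL) + jωC
Y = (0.00625 − j0.0353) S
|Y| = 0.0359 S → |Z| = 1/|Y| = 27.9 Ω, ∠Z = −∠Y = 80.0°
I = V/|Z| = 44/27.9 = 1.58 A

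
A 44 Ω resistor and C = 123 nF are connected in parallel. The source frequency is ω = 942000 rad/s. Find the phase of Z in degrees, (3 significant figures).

-78.9°

X_C = 1/(ωC) = 8.63 Ω
Parallel: admittances add. Y = 1/R + jωC
Y = (0.0227 + j0.116) S
|Y| = 0.118 S → |Z| = 1/|Y| = 8.47 Ω, ∠Z = −∠Y = -78.9°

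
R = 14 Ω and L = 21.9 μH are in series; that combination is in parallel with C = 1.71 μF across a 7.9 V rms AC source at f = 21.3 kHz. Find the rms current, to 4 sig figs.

1.779 A

ω = 2πf = 133800 rad/s
X_L = ωL = 2.931 Ω
X_C = 1/(ωC) = 4.370 Ω
Branch 1 (R+jX_L): Z₁ = 14.00 + j2.931 Ω, |Z₁| = 14.30 Ω
Branch 2 (−jX_C): Z₂ = −j4.370 Ω
Parallel: Z = Z₁Z₂/(Z₁+Z₂), |Z| = 4.441 Ω, ∠Z = -72.31°
I = V/|Z| = 7.9/4.441 = 1.779 A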